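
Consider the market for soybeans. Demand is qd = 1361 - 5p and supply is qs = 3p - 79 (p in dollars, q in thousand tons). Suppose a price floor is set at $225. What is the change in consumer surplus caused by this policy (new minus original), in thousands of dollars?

-15682.5

Without the control the market clears where 1361 - 5p = 3p - 79, i.e. p* = 180 and q* = 461.
Since 225 > 180, the floor is binding.
At p = 225: qd = 1361 - 5·225 = 236 and qs = 3·225 - 79 = 596.
Consumer surplus without the control is ½ · (272.2 - 180) · 461 = 21252.1.
With the floor, consumers buy 236 units at 225, so CS = ½ · (272.2 - 225) · 236 = 5569.6.
Change in consumer surplus = 5569.6 - 21252.1 = -15682.5.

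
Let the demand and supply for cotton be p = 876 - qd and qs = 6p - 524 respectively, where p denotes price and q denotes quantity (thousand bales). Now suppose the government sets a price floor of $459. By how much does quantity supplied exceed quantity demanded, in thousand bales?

1813

Rearranging demand gives qd = 876 - p. In a free market, 876 - p = 6p - 524 gives the equilibrium p* = 200, q* = 676.
Since 459 > 200, the floor is binding.
At p = 459: qd = 876 - 459 = 417 and qs = 6·459 - 524 = 2230.
Surplus = qs - qd = 2230 - 417 = 1813.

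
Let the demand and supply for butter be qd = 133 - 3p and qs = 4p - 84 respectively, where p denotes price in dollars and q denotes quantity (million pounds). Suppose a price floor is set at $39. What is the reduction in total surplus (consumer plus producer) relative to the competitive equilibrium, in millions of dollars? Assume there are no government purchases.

168

Equilibrium: 133 - 3p = 4p - 84, so 217 = 7p and p* = 31, q* = 40.
Because the floor (39) lies above the market-clearing price, it is binding.
At p = 39: qd = 133 - 3·39 = 16 and qs = 4·39 - 84 = 72.
Quantity traded falls to 16. At q = 16 the demand price is (133 - 16)/3 = 39 and the supply price is (84 + 16)/4 = 25.
Deadweight loss = ½ · (39 - 25) · (40 - 16) = ½ · 14 · 24 = 168.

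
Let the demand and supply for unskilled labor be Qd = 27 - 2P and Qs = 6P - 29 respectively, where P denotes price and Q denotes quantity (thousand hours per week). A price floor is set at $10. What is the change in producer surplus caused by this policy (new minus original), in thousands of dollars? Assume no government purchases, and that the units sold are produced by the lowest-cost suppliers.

Equilibrium: 27 - 2P = 6P - 29, so 56 = 8P and P* = 7, Q* = 13.
The floor of 10 is above the equilibrium price 7, so it binds.
At P = 10: Qd = 27 - 2·10 = 7 and Qs = 6·10 - 29 = 31.
Producer surplus without the control is ½ · (7 - 29/6) · 13 = 169/12.
With the floor, 7 units are sold at 10. The supply price at Q = 7 is 6, so PS = ½ · [(10 - 29/6) + (10 - 6)] · 7 = 385/12.
Change in producer surplus = 385/12 - 169/12 = 18.

18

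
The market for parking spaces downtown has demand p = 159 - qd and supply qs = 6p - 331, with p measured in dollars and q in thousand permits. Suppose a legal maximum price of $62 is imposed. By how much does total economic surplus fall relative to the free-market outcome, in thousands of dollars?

1344

Rearranging demand gives qd = 159 - p. In a free market, 159 - p = 6p - 331 gives the equilibrium p* = 70, q* = 89.
The ceiling of 62 is below the equilibrium price 70, so it binds.
At p = 62: qd = 159 - 62 = 97 and qs = 6·62 - 331 = 41.
Quantity traded falls to 41. At q = 41 the demand price is 159 - 41 = 118 and the supply price is (331 + 41)/6 = 62.
Deadweight loss = ½ · (118 - 62) · (89 - 41) = ½ · 56 · 48 = 1344.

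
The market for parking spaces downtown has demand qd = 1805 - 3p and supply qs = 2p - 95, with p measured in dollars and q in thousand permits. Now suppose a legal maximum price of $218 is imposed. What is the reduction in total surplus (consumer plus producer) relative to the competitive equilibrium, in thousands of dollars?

43740

Equilibrium: 1805 - 3p = 2p - 95, so 1900 = 5p and p* = 380, q* = 665.
Because the ceiling (218) lies below the market-clearing price, it is binding.
At p = 218: qd = 1805 - 3·218 = 1151 and qs = 2·218 - 95 = 341.
Quantity traded falls to 341. At q = 341 the demand price is (1805 - 341)/3 = 488 and the supply price is (95 + 341)/2 = 218.
Deadweight loss = ½ · (488 - 218) · (665 - 341) = ½ · 270 · 324 = 43740.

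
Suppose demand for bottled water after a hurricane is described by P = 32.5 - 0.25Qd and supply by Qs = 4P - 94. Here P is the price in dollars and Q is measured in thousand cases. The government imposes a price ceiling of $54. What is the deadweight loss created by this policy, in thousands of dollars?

0

Rearranging demand gives Qd = 130 - 4P. Setting quantity demanded equal to quantity supplied, 130 - 4P = 4P - 94, gives P* = 28 and Q* = 18.
The ceiling of 54 is above the equilibrium price 28, so it is not binding; the market clears at P* = 28, Q* = 18.
Since the control does not bind, no trades are prevented and deadweight loss is zero.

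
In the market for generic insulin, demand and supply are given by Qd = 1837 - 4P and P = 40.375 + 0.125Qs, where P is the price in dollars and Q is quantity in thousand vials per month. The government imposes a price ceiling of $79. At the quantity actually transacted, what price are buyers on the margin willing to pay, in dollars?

382

Rearranging supply gives Qs = 8P - 323. Equilibrium: 1837 - 4P = 8P - 323, so 2160 = 12P and P* = 180, Q* = 1117.
Since 79 < 180, the ceiling is binding.
At P = 79: Qd = 1837 - 4·79 = 1521 and Qs = 8·79 - 323 = 309.
Only 309 units reach the market. On the demand curve, the marginal buyer's willingness to pay at Q = 309 is (1837 - 309)/4 = 382.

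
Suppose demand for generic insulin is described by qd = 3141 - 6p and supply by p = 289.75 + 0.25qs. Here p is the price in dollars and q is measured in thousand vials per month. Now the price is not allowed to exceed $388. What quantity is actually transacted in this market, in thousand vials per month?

Rearranging supply gives qs = 4p - 1159. In a free market, 3141 - 6p = 4p - 1159 gives the equilibrium p* = 430, q* = 561.
Because the ceiling (388) lies below the market-clearing price, it is binding.
At p = 388: qd = 3141 - 6·388 = 813 and qs = 4·388 - 1159 = 393.
The quantity actually transacted is the short side, supply: 393.

393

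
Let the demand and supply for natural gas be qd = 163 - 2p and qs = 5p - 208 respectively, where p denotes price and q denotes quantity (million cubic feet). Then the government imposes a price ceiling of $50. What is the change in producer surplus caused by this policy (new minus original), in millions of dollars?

-148.5

In a free market, 163 - 2p = 5p - 208 gives the equilibrium p* = 53, q* = 57.
The ceiling of 50 is below the equilibrium price 53, so it binds.
At p = 50: qd = 163 - 2·50 = 63 and qs = 5·50 - 208 = 42.
Producer surplus without the control is ½ · (53 - 41.6) · 57 = 324.9.
With the ceiling, producers sell 42 units at 50, so PS = ½ · (50 - 41.6) · 42 = 176.4.
Change in producer surplus = 176.4 - 324.9 = -148.5.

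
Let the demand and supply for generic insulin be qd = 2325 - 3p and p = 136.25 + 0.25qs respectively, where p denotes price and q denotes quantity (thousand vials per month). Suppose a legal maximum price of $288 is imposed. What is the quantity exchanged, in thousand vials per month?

607

Rearranging supply gives qs = 4p - 545. Without the control the market clears where 2325 - 3p = 4p - 545, i.e. p* = 410 and q* = 1095.
Since 288 < 410, the ceiling is binding.
At p = 288: qd = 2325 - 3·288 = 1461 and qs = 4·288 - 545 = 607.
The quantity actually transacted is the short side, supply: 607.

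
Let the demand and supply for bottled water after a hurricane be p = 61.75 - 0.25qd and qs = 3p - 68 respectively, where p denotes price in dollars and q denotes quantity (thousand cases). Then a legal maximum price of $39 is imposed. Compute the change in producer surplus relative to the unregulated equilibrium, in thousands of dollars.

Rearranging demand gives qd = 247 - 4p. In a free market, 247 - 4p = 3p - 68 gives the equilibrium p* = 45, q* = 67.
The ceiling of 39 is below the equilibrium price 45, so it binds.
At p = 39: qd = 247 - 4·39 = 91 and qs = 3·39 - 68 = 49.
Producer surplus without the control is ½ · (45 - 68/3) · 67 = 4489/6.
With the ceiling, producers sell 49 units at 39, so PS = ½ · (39 - 68/3) · 49 = 2401/6.
Change in producer surplus = 2401/6 - 4489/6 = -348.

-348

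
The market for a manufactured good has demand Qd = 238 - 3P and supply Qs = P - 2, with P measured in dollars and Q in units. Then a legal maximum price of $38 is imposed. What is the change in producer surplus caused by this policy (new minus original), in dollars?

In a free market, 238 - 3P = P - 2 gives the equilibrium P* = 60, Q* = 58.
Because the ceiling (38) lies below the market-clearing price, it is binding.
At P = 38: Qd = 238 - 3·38 = 124 and Qs = 38 - 2 = 36.
Producer surplus without the control is ½ · (60 - 2) · 58 = 1682.
With the ceiling, producers sell 36 units at 38, so PS = ½ · (38 - 2) · 36 = 648.
Change in producer surplus = 648 - 1682 = -1034.

-1034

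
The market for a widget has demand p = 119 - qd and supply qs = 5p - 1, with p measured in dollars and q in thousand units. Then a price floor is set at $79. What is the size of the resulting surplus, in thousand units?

Rearranging demand gives qd = 119 - p. In a free market, 119 - p = 5p - 1 gives the equilibrium p* = 20, q* = 99.
The floor of 79 is above the equilibrium price 20, so it binds.
At p = 79: qd = 119 - 79 = 40 and qs = 5·79 - 1 = 394.
Surplus = qs - qd = 394 - 40 = 354.

354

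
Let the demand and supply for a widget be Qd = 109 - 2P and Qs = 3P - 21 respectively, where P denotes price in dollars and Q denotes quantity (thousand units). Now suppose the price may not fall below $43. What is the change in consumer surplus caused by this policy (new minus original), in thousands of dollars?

Without the control the market clears where 109 - 2P = 3P - 21, i.e. P* = 26 and Q* = 57.
The floor of 43 is above the equilibrium price 26, so it binds.
At P = 43: Qd = 109 - 2·43 = 23 and Qs = 3·43 - 21 = 108.
Consumer surplus without the control is ½ · (54.5 - 26) · 57 = 812.25.
With the floor, consumers buy 23 units at 43, so CS = ½ · (54.5 - 43) · 23 = 132.25.
Change in consumer surplus = 132.25 - 812.25 = -680.

-680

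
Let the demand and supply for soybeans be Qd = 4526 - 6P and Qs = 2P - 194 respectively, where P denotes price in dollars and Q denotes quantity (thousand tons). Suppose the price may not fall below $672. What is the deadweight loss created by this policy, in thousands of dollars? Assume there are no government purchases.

Setting quantity demanded equal to quantity supplied, 4526 - 6P = 2P - 194, gives P* = 590 and Q* = 986.
The floor of 672 is above the equilibrium price 590, so it binds.
At P = 672: Qd = 4526 - 6·672 = 494 and Qs = 2·672 - 194 = 1150.
Quantity traded falls to 494. At Q = 494 the demand price is (4526 - 494)/6 = 672 and the supply price is (194 + 494)/2 = 344.
Deadweight loss = ½ · (672 - 344) · (986 - 494) = ½ · 328 · 492 = 80688.

80688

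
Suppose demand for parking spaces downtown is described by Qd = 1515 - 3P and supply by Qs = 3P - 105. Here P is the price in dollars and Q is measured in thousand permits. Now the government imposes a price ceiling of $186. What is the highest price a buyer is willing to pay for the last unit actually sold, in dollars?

In a free market, 1515 - 3P = 3P - 105 gives the equilibrium P* = 270, Q* = 705.
Since 186 < 270, the ceiling is binding.
At P = 186: Qd = 1515 - 3·186 = 957 and Qs = 3·186 - 105 = 453.
Only 453 units reach the market. On the demand curve, the marginal buyer's willingness to pay at Q = 453 is (1515 - 453)/3 = 354.

354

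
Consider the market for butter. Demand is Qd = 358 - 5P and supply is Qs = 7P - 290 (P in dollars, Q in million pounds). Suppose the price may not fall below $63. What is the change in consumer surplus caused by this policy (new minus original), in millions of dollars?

Without the control the market clears where 358 - 5P = 7P - 290, i.e. P* = 54 and Q* = 88.
Since 63 > 54, the floor is binding.
At P = 63: Qd = 358 - 5·63 = 43 and Qs = 7·63 - 290 = 151.
Consumer surplus without the control is ½ · (71.6 - 54) · 88 = 774.4.
With the floor, consumers buy 43 units at 63, so CS = ½ · (71.6 - 63) · 43 = 184.9.
Change in consumer surplus = 184.9 - 774.4 = -589.5.

-589.5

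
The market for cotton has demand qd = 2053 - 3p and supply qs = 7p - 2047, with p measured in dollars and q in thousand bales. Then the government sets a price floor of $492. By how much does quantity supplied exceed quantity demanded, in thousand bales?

820

In a free market, 2053 - 3p = 7p - 2047 gives the equilibrium p* = 410, q* = 823.
Because the floor (492) lies above the market-clearing price, it is binding.
At p = 492: qd = 2053 - 3·492 = 577 and qs = 7·492 - 2047 = 1397.
Surplus = qs - qd = 1397 - 577 = 820.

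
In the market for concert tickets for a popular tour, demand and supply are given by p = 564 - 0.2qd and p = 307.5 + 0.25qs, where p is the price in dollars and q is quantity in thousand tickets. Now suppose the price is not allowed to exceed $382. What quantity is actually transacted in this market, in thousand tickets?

Rearranging demand gives qd = 2820 - 5p; rearranging supply gives qs = 4p - 1230. Equilibrium: 2820 - 5p = 4p - 1230, so 4050 = 9p and p* = 450, q* = 570.
Since 382 < 450, the ceiling is binding.
At p = 382: qd = 2820 - 5·382 = 910 and qs = 4·382 - 1230 = 298.
The quantity actually transacted is the short side, supply: 298.

298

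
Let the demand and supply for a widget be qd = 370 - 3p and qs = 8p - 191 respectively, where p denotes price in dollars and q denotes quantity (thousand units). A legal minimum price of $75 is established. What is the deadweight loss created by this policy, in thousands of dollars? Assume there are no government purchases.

In a free market, 370 - 3p = 8p - 191 gives the equilibrium p* = 51, q* = 217.
Because the floor (75) lies above the market-clearing price, it is binding.
At p = 75: qd = 370 - 3·75 = 145 and qs = 8·75 - 191 = 409.
Quantity traded falls to 145. At q = 145 the demand price is (370 - 145)/3 = 75 and the supply price is (191 + 145)/8 = 42.
Deadweight loss = ½ · (75 - 42) · (217 - 145) = ½ · 33 · 72 = 1188.

1188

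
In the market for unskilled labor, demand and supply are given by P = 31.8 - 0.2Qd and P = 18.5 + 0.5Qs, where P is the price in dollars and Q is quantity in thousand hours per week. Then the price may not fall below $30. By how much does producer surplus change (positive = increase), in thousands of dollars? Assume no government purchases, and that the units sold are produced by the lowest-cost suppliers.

Rearranging demand gives Qd = 159 - 5P; rearranging supply gives Qs = 2P - 37. Setting quantity demanded equal to quantity supplied, 159 - 5P = 2P - 37, gives P* = 28 and Q* = 19.
Because the floor (30) lies above the market-clearing price, it is binding.
At P = 30: Qd = 159 - 5·30 = 9 and Qs = 2·30 - 37 = 23.
Producer surplus without the control is ½ · (28 - 18.5) · 19 = 90.25.
With the floor, 9 units are sold at 30. The supply price at Q = 9 is 23, so PS = ½ · [(30 - 18.5) + (30 - 23)] · 9 = 83.25.
Change in producer surplus = 83.25 - 90.25 = -7.

-7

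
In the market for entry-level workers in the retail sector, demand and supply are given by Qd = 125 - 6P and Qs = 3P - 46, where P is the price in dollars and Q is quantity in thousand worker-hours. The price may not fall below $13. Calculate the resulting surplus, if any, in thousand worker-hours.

0

Equilibrium: 125 - 6P = 3P - 46, so 171 = 9P and P* = 19, Q* = 11.
Since 13 is below P* = 19, the floor does not bind and the free-market outcome prevails.
Since the control does not bind, there is no surplus.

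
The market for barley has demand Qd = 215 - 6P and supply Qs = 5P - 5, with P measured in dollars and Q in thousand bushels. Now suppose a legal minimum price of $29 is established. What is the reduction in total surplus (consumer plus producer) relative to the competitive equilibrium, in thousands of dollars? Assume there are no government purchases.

Without the control the market clears where 215 - 6P = 5P - 5, i.e. P* = 20 and Q* = 95.
Because the floor (29) lies above the market-clearing price, it is binding.
At P = 29: Qd = 215 - 6·29 = 41 and Qs = 5·29 - 5 = 140.
Quantity traded falls to 41. At Q = 41 the demand price is (215 - 41)/6 = 29 and the supply price is (5 + 41)/5 = 9.2.
Deadweight loss = ½ · (29 - 9.2) · (95 - 41) = ½ · 19.8 · 54 = 534.6.

534.6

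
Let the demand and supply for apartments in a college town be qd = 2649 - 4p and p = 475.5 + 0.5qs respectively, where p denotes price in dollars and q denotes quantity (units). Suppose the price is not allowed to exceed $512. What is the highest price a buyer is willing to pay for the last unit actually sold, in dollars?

Rearranging supply gives qs = 2p - 951. Equilibrium: 2649 - 4p = 2p - 951, so 3600 = 6p and p* = 600, q* = 249.
Since 512 < 600, the ceiling is binding.
At p = 512: qd = 2649 - 4·512 = 601 and qs = 2·512 - 951 = 73.
Only 73 units reach the market. On the demand curve, the marginal buyer's willingness to pay at q = 73 is (2649 - 73)/4 = 644.

644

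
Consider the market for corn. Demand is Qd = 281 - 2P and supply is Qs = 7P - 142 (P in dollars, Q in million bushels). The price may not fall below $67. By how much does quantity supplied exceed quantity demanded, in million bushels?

Setting quantity demanded equal to quantity supplied, 281 - 2P = 7P - 142, gives P* = 47 and Q* = 187.
Because the floor (67) lies above the market-clearing price, it is binding.
At P = 67: Qd = 281 - 2·67 = 147 and Qs = 7·67 - 142 = 327.
Surplus = Qs - Qd = 327 - 147 = 180.

180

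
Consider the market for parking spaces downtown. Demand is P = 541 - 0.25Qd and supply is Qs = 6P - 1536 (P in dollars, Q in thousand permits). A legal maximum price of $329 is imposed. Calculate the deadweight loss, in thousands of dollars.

12607.5

Rearranging demand gives Qd = 2164 - 4P. Without the control the market clears where 2164 - 4P = 6P - 1536, i.e. P* = 370 and Q* = 684.
The ceiling of 329 is below the equilibrium price 370, so it binds.
At P = 329: Qd = 2164 - 4·329 = 848 and Qs = 6·329 - 1536 = 438.
Quantity traded falls to 438. At Q = 438 the demand price is (2164 - 438)/4 = 431.5 and the supply price is (1536 + 438)/6 = 329.
Deadweight loss = ½ · (431.5 - 329) · (684 - 438) = ½ · 102.5 · 246 = 12607.5.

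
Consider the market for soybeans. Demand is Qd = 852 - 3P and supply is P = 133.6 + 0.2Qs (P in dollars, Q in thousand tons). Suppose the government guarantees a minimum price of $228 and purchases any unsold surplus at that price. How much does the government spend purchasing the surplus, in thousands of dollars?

69312

Rearranging supply gives Qs = 5P - 668. Equilibrium: 852 - 3P = 5P - 668, so 1520 = 8P and P* = 190, Q* = 282.
Because the floor (228) lies above the market-clearing price, it is binding.
At P = 228: Qd = 852 - 3·228 = 168 and Qs = 5·228 - 668 = 472.
Surplus = Qs - Qd = 304.
Government expenditure = surplus × support price = 304 × 228 = 69312.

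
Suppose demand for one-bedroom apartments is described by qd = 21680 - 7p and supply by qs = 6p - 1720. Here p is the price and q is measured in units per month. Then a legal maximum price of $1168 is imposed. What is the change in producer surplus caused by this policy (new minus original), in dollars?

In a free market, 21680 - 7p = 6p - 1720 gives the equilibrium p* = 1800, q* = 9080.
The ceiling of 1168 is below the equilibrium price 1800, so it binds.
At p = 1168: qd = 21680 - 7·1168 = 13504 and qs = 6·1168 - 1720 = 5288.
Producer surplus without the control is ½ · (1800 - 860/3) · 9080 = 20611600/3.
With the ceiling, producers sell 5288 units at 1168, so PS = ½ · (1168 - 860/3) · 5288 = 6990736/3.
Change in producer surplus = 6990736/3 - 20611600/3 = -4540288.

-4540288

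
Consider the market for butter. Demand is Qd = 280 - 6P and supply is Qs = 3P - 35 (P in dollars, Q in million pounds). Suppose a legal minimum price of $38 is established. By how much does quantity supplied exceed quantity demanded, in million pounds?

27

Without the control the market clears where 280 - 6P = 3P - 35, i.e. P* = 35 and Q* = 70.
The floor of 38 is above the equilibrium price 35, so it binds.
At P = 38: Qd = 280 - 6·38 = 52 and Qs = 3·38 - 35 = 79.
Surplus = Qs - Qd = 79 - 52 = 27.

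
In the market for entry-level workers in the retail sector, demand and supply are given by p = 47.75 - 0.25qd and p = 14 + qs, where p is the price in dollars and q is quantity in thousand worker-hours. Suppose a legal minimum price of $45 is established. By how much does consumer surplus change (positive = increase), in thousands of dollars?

-76

Rearranging demand gives qd = 191 - 4p; rearranging supply gives qs = p - 14. Without the control the market clears where 191 - 4p = p - 14, i.e. p* = 41 and q* = 27.
The floor of 45 is above the equilibrium price 41, so it binds.
At p = 45: qd = 191 - 4·45 = 11 and qs = 45 - 14 = 31.
Consumer surplus without the control is ½ · (47.75 - 41) · 27 = 91.125.
With the floor, consumers buy 11 units at 45, so CS = ½ · (47.75 - 45) · 11 = 15.125.
Change in consumer surplus = 15.125 - 91.125 = -76.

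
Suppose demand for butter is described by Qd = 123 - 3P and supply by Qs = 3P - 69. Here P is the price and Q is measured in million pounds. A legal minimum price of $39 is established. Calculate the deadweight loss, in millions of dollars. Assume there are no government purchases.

147

In a free market, 123 - 3P = 3P - 69 gives the equilibrium P* = 32, Q* = 27.
Because the floor (39) lies above the market-clearing price, it is binding.
At P = 39: Qd = 123 - 3·39 = 6 and Qs = 3·39 - 69 = 48.
Quantity traded falls to 6. At Q = 6 the demand price is (123 - 6)/3 = 39 and the supply price is (69 + 6)/3 = 25.
Deadweight loss = ½ · (39 - 25) · (27 - 6) = ½ · 14 · 21 = 147.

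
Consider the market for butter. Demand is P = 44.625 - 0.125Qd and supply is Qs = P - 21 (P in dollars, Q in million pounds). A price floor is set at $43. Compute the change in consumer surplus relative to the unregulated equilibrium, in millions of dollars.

-17

Rearranging demand gives Qd = 357 - 8P. Setting quantity demanded equal to quantity supplied, 357 - 8P = P - 21, gives P* = 42 and Q* = 21.
Since 43 > 42, the floor is binding.
At P = 43: Qd = 357 - 8·43 = 13 and Qs = 43 - 21 = 22.
Consumer surplus without the control is ½ · (44.625 - 42) · 21 = 27.5625.
With the floor, consumers buy 13 units at 43, so CS = ½ · (44.625 - 43) · 13 = 10.5625.
Change in consumer surplus = 10.5625 - 27.5625 = -17.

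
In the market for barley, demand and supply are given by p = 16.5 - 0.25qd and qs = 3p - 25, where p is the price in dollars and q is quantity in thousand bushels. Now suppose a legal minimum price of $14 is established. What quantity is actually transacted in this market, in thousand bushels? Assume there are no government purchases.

10

Rearranging demand gives qd = 66 - 4p. In a free market, 66 - 4p = 3p - 25 gives the equilibrium p* = 13, q* = 14.
Because the floor (14) lies above the market-clearing price, it is binding.
At p = 14: qd = 66 - 4·14 = 10 and qs = 3·14 - 25 = 17.
The quantity actually transacted is the short side, demand: 10.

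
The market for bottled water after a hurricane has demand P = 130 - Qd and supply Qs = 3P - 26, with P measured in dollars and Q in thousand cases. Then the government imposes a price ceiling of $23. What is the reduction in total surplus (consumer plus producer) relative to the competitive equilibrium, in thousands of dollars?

Rearranging demand gives Qd = 130 - P. In a free market, 130 - P = 3P - 26 gives the equilibrium P* = 39, Q* = 91.
Because the ceiling (23) lies below the market-clearing price, it is binding.
At P = 23: Qd = 130 - 23 = 107 and Qs = 3·23 - 26 = 43.
Quantity traded falls to 43. At Q = 43 the demand price is 130 - 43 = 87 and the supply price is (26 + 43)/3 = 23.
Deadweight loss = ½ · (87 - 23) · (91 - 43) = ½ · 64 · 48 = 1536.

1536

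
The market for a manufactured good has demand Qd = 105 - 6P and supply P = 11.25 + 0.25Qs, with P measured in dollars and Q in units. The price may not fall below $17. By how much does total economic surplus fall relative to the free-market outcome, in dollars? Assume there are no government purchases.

30

Rearranging supply gives Qs = 4P - 45. Equilibrium: 105 - 6P = 4P - 45, so 150 = 10P and P* = 15, Q* = 15.
Because the floor (17) lies above the market-clearing price, it is binding.
At P = 17: Qd = 105 - 6·17 = 3 and Qs = 4·17 - 45 = 23.
Quantity traded falls to 3. At Q = 3 the demand price is (105 - 3)/6 = 17 and the supply price is (45 + 3)/4 = 12.
Deadweight loss = ½ · (17 - 12) · (15 - 3) = ½ · 5 · 12 = 30.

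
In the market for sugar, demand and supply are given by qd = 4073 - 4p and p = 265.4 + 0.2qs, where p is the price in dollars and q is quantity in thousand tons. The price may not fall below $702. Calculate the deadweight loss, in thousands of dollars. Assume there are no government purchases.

37454.4

Rearranging supply gives qs = 5p - 1327. In a free market, 4073 - 4p = 5p - 1327 gives the equilibrium p* = 600, q* = 1673.
Since 702 > 600, the floor is binding.
At p = 702: qd = 4073 - 4·702 = 1265 and qs = 5·702 - 1327 = 2183.
Quantity traded falls to 1265. At q = 1265 the demand price is (4073 - 1265)/4 = 702 and the supply price is (1327 + 1265)/5 = 518.4.
Deadweight loss = ½ · (702 - 518.4) · (1673 - 1265) = ½ · 183.6 · 408 = 37454.4.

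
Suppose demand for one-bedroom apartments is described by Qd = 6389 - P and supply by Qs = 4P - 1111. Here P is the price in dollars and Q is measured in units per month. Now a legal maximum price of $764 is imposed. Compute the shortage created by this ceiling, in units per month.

3680

In a free market, 6389 - P = 4P - 1111 gives the equilibrium P* = 1500, Q* = 4889.
The ceiling of 764 is below the equilibrium price 1500, so it binds.
At P = 764: Qd = 6389 - 764 = 5625 and Qs = 4·764 - 1111 = 1945.
Shortage = Qd - Qs = 5625 - 1945 = 3680.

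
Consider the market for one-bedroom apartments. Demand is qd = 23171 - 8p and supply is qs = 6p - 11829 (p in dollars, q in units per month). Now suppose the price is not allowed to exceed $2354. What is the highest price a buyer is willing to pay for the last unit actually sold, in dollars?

2609.5

Without the control the market clears where 23171 - 8p = 6p - 11829, i.e. p* = 2500 and q* = 3171.
Since 2354 < 2500, the ceiling is binding.
At p = 2354: qd = 23171 - 8·2354 = 4339 and qs = 6·2354 - 11829 = 2295.
Only 2295 units reach the market. On the demand curve, the marginal buyer's willingness to pay at q = 2295 is (23171 - 2295)/8 = 2609.5.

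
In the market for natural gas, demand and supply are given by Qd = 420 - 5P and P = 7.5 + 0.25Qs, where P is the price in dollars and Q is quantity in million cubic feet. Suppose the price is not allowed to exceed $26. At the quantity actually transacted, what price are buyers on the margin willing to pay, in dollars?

Rearranging supply gives Qs = 4P - 30. Without the control the market clears where 420 - 5P = 4P - 30, i.e. P* = 50 and Q* = 170.
The ceiling of 26 is below the equilibrium price 50, so it binds.
At P = 26: Qd = 420 - 5·26 = 290 and Qs = 4·26 - 30 = 74.
Only 74 units reach the market. On the demand curve, the marginal buyer's willingness to pay at Q = 74 is (420 - 74)/5 = 69.2.

69.2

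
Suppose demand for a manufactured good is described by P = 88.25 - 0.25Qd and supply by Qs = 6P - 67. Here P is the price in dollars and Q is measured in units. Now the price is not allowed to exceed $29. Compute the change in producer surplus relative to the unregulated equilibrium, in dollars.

-1898

Rearranging demand gives Qd = 353 - 4P. Setting quantity demanded equal to quantity supplied, 353 - 4P = 6P - 67, gives P* = 42 and Q* = 185.
The ceiling of 29 is below the equilibrium price 42, so it binds.
At P = 29: Qd = 353 - 4·29 = 237 and Qs = 6·29 - 67 = 107.
Producer surplus without the control is ½ · (42 - 67/6) · 185 = 34225/12.
With the ceiling, producers sell 107 units at 29, so PS = ½ · (29 - 67/6) · 107 = 11449/12.
Change in producer surplus = 11449/12 - 34225/12 = -1898.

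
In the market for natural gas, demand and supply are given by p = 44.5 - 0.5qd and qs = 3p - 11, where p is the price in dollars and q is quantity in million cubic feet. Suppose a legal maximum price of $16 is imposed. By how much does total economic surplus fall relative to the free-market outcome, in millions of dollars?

Rearranging demand gives qd = 89 - 2p. Without the control the market clears where 89 - 2p = 3p - 11, i.e. p* = 20 and q* = 49.
Since 16 < 20, the ceiling is binding.
At p = 16: qd = 89 - 2·16 = 57 and qs = 3·16 - 11 = 37.
Quantity traded falls to 37. At q = 37 the demand price is (89 - 37)/2 = 26 and the supply price is (11 + 37)/3 = 16.
Deadweight loss = ½ · (26 - 16) · (49 - 37) = ½ · 10 · 12 = 60.

60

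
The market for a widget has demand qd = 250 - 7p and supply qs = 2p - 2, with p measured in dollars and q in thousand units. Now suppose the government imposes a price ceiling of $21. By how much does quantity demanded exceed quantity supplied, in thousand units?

63

In a free market, 250 - 7p = 2p - 2 gives the equilibrium p* = 28, q* = 54.
The ceiling of 21 is below the equilibrium price 28, so it binds.
At p = 21: qd = 250 - 7·21 = 103 and qs = 2·21 - 2 = 40.
Shortage = qd - qs = 103 - 40 = 63.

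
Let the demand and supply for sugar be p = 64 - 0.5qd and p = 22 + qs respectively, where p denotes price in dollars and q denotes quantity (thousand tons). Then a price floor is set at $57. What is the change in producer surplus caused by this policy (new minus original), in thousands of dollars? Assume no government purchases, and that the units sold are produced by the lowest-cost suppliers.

Rearranging demand gives qd = 128 - 2p; rearranging supply gives qs = p - 22. Setting quantity demanded equal to quantity supplied, 128 - 2p = p - 22, gives p* = 50 and q* = 28.
Since 57 > 50, the floor is binding.
At p = 57: qd = 128 - 2·57 = 14 and qs = 57 - 22 = 35.
Producer surplus without the control is ½ · (50 - 22) · 28 = 392.
With the floor, 14 units are sold at 57. The supply price at q = 14 is 36, so PS = ½ · [(57 - 22) + (57 - 36)] · 14 = 392.
Change in producer surplus = 392 - 392 = 0.

0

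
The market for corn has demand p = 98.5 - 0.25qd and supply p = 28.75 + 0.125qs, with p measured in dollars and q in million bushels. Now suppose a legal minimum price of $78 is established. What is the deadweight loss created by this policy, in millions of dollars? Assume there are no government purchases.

2028

Rearranging demand gives qd = 394 - 4p; rearranging supply gives qs = 8p - 230. Equilibrium: 394 - 4p = 8p - 230, so 624 = 12p and p* = 52, q* = 186.
Because the floor (78) lies above the market-clearing price, it is binding.
At p = 78: qd = 394 - 4·78 = 82 and qs = 8·78 - 230 = 394.
Quantity traded falls to 82. At q = 82 the demand price is (394 - 82)/4 = 78 and the supply price is (230 + 82)/8 = 39.
Deadweight loss = ½ · (78 - 39) · (186 - 82) = ½ · 39 · 104 = 2028.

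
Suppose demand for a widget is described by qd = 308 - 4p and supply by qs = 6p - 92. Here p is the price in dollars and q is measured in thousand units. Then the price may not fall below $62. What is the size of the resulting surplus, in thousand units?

In a free market, 308 - 4p = 6p - 92 gives the equilibrium p* = 40, q* = 148.
Because the floor (62) lies above the market-clearing price, it is binding.
At p = 62: qd = 308 - 4·62 = 60 and qs = 6·62 - 92 = 280.
Surplus = qs - qd = 280 - 60 = 220.

220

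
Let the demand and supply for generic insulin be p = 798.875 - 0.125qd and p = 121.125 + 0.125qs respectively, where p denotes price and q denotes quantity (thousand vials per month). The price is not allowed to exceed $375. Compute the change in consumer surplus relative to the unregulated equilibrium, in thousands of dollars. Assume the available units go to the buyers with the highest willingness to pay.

Rearranging demand gives qd = 6391 - 8p; rearranging supply gives qs = 8p - 969. Without the control the market clears where 6391 - 8p = 8p - 969, i.e. p* = 460 and q* = 2711.
Since 375 < 460, the ceiling is binding.
At p = 375: qd = 6391 - 8·375 = 3391 and qs = 8·375 - 969 = 2031.
Consumer surplus without the control is ½ · (798.875 - 460) · 2711 = 459345.0625.
With the ceiling, 2031 units are sold at 375 (assume they go to the highest-value buyers). The demand price at q = 2031 is 545, so CS = ½ · [(798.875 - 375) + (545 - 375)] · 2031 = 603080.0625.
Change in consumer surplus = 603080.0625 - 459345.0625 = 143735.

143735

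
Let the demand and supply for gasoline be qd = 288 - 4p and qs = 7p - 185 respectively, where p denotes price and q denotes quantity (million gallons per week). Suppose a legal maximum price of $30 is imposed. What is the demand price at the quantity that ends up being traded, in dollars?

In a free market, 288 - 4p = 7p - 185 gives the equilibrium p* = 43, q* = 116.
Since 30 < 43, the ceiling is binding.
At p = 30: qd = 288 - 4·30 = 168 and qs = 7·30 - 185 = 25.
Only 25 units reach the market. On the demand curve, the marginal buyer's willingness to pay at q = 25 is (288 - 25)/4 = 65.75.

65.75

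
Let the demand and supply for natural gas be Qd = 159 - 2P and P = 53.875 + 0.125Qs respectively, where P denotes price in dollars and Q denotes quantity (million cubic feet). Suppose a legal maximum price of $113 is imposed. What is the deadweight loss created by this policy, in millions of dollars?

Rearranging supply gives Qs = 8P - 431. Without the control the market clears where 159 - 2P = 8P - 431, i.e. P* = 59 and Q* = 41.
The ceiling of 113 is above the equilibrium price 59, so it is not binding; the market clears at P* = 59, Q* = 41.
Since the control does not bind, no trades are prevented and deadweight loss is zero.

0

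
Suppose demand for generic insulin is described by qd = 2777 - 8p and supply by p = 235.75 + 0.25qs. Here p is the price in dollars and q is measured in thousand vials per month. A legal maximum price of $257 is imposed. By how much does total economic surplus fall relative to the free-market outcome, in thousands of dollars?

8427

Rearranging supply gives qs = 4p - 943. Equilibrium: 2777 - 8p = 4p - 943, so 3720 = 12p and p* = 310, q* = 297.
Because the ceiling (257) lies below the market-clearing price, it is binding.
At p = 257: qd = 2777 - 8·257 = 721 and qs = 4·257 - 943 = 85.
Quantity traded falls to 85. At q = 85 the demand price is (2777 - 85)/8 = 336.5 and the supply price is (943 + 85)/4 = 257.
Deadweight loss = ½ · (336.5 - 257) · (297 - 85) = ½ · 79.5 · 212 = 8427.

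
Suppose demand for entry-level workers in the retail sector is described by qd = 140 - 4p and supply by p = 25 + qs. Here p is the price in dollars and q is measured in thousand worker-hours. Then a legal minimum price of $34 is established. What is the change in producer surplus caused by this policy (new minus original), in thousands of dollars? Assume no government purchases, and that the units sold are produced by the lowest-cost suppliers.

Rearranging supply gives qs = p - 25. Without the control the market clears where 140 - 4p = p - 25, i.e. p* = 33 and q* = 8.
The floor of 34 is above the equilibrium price 33, so it binds.
At p = 34: qd = 140 - 4·34 = 4 and qs = 34 - 25 = 9.
Producer surplus without the control is ½ · (33 - 25) · 8 = 32.
With the floor, 4 units are sold at 34. The supply price at q = 4 is 29, so PS = ½ · [(34 - 25) + (34 - 29)] · 4 = 28.
Change in producer surplus = 28 - 32 = -4.

-4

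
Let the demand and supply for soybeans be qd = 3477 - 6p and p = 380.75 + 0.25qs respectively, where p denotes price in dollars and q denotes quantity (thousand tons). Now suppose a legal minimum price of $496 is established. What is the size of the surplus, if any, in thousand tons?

Rearranging supply gives qs = 4p - 1523. Equilibrium: 3477 - 6p = 4p - 1523, so 5000 = 10p and p* = 500, q* = 477.
The floor of 496 is below the equilibrium price 500, so it is not binding; the market clears at p* = 500, q* = 477.
Since the control does not bind, there is no surplus.

0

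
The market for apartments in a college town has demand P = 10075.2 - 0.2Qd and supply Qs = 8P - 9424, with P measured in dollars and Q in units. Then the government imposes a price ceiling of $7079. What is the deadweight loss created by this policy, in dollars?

0

Rearranging demand gives Qd = 50376 - 5P. Setting quantity demanded equal to quantity supplied, 50376 - 5P = 8P - 9424, gives P* = 4600 and Q* = 27376.
Since 7079 is above P* = 4600, the ceiling does not bind and the free-market outcome prevails.
Since the control does not bind, no trades are prevented and deadweight loss is zero.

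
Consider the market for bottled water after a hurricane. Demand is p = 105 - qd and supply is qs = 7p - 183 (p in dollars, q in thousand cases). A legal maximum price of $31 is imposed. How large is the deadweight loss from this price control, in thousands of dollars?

700

Rearranging demand gives qd = 105 - p. Equilibrium: 105 - p = 7p - 183, so 288 = 8p and p* = 36, q* = 69.
The ceiling of 31 is below the equilibrium price 36, so it binds.
At p = 31: qd = 105 - 31 = 74 and qs = 7·31 - 183 = 34.
Quantity traded falls to 34. At q = 34 the demand price is 105 - 34 = 71 and the supply price is (183 + 34)/7 = 31.
Deadweight loss = ½ · (71 - 31) · (69 - 34) = ½ · 40 · 35 = 700.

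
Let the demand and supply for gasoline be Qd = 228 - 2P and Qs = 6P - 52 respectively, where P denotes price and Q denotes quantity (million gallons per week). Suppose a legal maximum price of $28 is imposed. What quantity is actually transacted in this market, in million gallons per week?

116

Without the control the market clears where 228 - 2P = 6P - 52, i.e. P* = 35 and Q* = 158.
The ceiling of 28 is below the equilibrium price 35, so it binds.
At P = 28: Qd = 228 - 2·28 = 172 and Qs = 6·28 - 52 = 116.
The quantity actually transacted is the short side, supply: 116.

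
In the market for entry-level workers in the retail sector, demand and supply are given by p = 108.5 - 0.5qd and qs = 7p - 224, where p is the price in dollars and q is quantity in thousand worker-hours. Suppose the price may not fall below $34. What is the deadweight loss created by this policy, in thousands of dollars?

0

Rearranging demand gives qd = 217 - 2p. Setting quantity demanded equal to quantity supplied, 217 - 2p = 7p - 224, gives p* = 49 and q* = 119.
Since 34 is below p* = 49, the floor does not bind and the free-market outcome prevails.
Since the control does not bind, no trades are prevented and deadweight loss is zero.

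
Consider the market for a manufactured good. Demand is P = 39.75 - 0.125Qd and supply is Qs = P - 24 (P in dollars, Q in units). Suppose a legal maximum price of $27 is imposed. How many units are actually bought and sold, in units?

3

Rearranging demand gives Qd = 318 - 8P. Setting quantity demanded equal to quantity supplied, 318 - 8P = P - 24, gives P* = 38 and Q* = 14.
Because the ceiling (27) lies below the market-clearing price, it is binding.
At P = 27: Qd = 318 - 8·27 = 102 and Qs = 27 - 24 = 3.
The quantity actually transacted is the short side, supply: 3.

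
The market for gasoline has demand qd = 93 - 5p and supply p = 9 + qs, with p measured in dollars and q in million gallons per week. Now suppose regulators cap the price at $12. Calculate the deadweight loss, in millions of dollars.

15

Rearranging supply gives qs = p - 9. Equilibrium: 93 - 5p = p - 9, so 102 = 6p and p* = 17, q* = 8.
Since 12 < 17, the ceiling is binding.
At p = 12: qd = 93 - 5·12 = 33 and qs = 12 - 9 = 3.
Quantity traded falls to 3. At q = 3 the demand price is (93 - 3)/5 = 18 and the supply price is 9 + 3 = 12.
Deadweight loss = ½ · (18 - 12) · (8 - 3) = ½ · 6 · 5 = 15.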